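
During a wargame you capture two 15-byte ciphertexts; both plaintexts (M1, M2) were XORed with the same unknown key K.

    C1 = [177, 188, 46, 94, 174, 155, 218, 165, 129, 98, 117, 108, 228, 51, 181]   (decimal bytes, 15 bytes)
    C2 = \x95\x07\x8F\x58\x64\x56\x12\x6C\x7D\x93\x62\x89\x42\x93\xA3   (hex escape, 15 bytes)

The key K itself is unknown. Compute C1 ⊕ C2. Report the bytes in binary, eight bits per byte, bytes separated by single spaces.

C1 ⊕ C2 = (M1 ⊕ K) ⊕ (M2 ⊕ K) = M1 ⊕ M2 — the shared key cancels under XOR.
byte 0: b1 ^ 95 = 24
byte 1: bc ^ 07 = bb
byte 2: 2e ^ 8f = a1
byte 3: 5e ^ 58 = 06
byte 4: ae ^ 64 = ca
byte 5: 9b ^ 56 = cd
byte 6: da ^ 12 = c8
byte 7: a5 ^ 6c = c9
byte 8: 81 ^ 7d = fc
byte 9: 62 ^ 93 = f1
byte 10: 75 ^ 62 = 17
byte 11: 6c ^ 89 = e5
byte 12: e4 ^ 42 = a6
byte 13: 33 ^ 93 = a0
byte 14: b5 ^ a3 = 16

00100100 10111011 10100001 00000110 11001010 11001101 11001000 11001001 11111100 11110001 00010111 11100101 10100110 10100000 00010110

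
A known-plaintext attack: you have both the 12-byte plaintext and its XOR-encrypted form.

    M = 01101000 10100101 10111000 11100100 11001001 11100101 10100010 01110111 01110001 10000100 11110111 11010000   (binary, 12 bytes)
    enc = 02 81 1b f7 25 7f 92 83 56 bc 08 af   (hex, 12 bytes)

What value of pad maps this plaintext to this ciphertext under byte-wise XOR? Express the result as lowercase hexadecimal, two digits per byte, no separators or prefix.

Since enc = M ⊕ pad, XORing both sides with M gives pad = M ⊕ enc.
01101000 ^ 00000010 = 01101010
10100101 ^ 10000001 = 00100100
10111000 ^ 00011011 = 10100011
11100100 ^ 11110111 = 00010011
11001001 ^ 00100101 = 11101100
11100101 ^ 01111111 = 10011010
10100010 ^ 10010010 = 00110000
01110111 ^ 10000011 = 11110100
01110001 ^ 01010110 = 00100111
10000100 ^ 10111100 = 00111000
11110111 ^ 00001000 = 11111111
11010000 ^ 10101111 = 01111111

6a24a313ec9a30f42738ff7f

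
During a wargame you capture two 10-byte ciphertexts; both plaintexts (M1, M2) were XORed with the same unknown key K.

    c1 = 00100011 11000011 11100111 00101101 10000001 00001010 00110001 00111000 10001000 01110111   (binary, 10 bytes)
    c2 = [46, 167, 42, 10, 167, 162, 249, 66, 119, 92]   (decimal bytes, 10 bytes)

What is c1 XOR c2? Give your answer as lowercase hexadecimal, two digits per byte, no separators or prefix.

0d64cd2726a8c87aff2b

c1 ⊕ c2 = (M1 ⊕ K) ⊕ (M2 ⊕ K) = M1 ⊕ M2 — the shared key cancels under XOR.
23 ⊕ 2e = 0d
c3 ⊕ a7 = 64
e7 ⊕ 2a = cd
2d ⊕ 0a = 27
81 ⊕ a7 = 26
0a ⊕ a2 = a8
31 ⊕ f9 = c8
38 ⊕ 42 = 7a
88 ⊕ 77 = ff
77 ⊕ 5c = 2b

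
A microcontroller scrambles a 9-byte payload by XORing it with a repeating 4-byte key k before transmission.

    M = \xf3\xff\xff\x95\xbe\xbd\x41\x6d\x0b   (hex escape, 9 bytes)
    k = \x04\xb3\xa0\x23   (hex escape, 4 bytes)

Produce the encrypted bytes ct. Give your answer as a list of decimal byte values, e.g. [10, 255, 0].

[247, 76, 95, 182, 186, 14, 225, 78, 15]

The 4-byte key repeats, so the effective keystream is 04 b3 a0 23 04 b3 a0 23 04.
byte 0: f3 ^ 04 = f7
byte 1: ff ^ b3 = 4c
byte 2: ff ^ a0 = 5f
byte 3: 95 ^ 23 = b6
byte 4: be ^ 04 = ba
byte 5: bd ^ b3 = 0e
byte 6: 41 ^ a0 = e1
byte 7: 6d ^ 23 = 4e
byte 8: 0b ^ 04 = 0f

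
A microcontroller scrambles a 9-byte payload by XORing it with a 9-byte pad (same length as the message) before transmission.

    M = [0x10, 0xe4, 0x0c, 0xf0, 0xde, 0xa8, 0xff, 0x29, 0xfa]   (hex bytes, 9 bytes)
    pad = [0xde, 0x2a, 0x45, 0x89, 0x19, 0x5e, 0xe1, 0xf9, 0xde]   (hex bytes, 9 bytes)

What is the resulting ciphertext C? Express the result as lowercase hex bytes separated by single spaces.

ce ce 49 79 c7 f6 1e d0 24

XOR is its own inverse, so applying the key byte-wise gives the result directly.
10 XOR de = ce
e4 XOR 2a = ce
0c XOR 45 = 49
f0 XOR 89 = 79
de XOR 19 = c7
a8 XOR 5e = f6
ff XOR e1 = 1e
29 XOR f9 = d0
fa XOR de = 24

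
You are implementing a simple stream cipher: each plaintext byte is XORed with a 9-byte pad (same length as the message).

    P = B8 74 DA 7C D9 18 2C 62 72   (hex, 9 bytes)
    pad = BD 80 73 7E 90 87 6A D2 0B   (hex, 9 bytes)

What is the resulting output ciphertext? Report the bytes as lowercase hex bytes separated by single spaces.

05 f4 a9 02 49 9f 46 b0 79

XOR is its own inverse, so applying the key byte-wise gives the result directly.
byte 0: 184 xor 189 =   5
byte 1: 116 xor 128 = 244
byte 2: 218 xor 115 = 169
byte 3: 124 xor 126 =   2
byte 4: 217 xor 144 =  73
byte 5:  24 xor 135 = 159
byte 6:  44 xor 106 =  70
byte 7:  98 xor 210 = 176
byte 8: 114 xor  11 = 121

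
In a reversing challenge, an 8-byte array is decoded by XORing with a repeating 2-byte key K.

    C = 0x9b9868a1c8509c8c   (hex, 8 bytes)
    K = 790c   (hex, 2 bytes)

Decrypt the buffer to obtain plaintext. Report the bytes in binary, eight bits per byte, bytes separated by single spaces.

11100010 10010100 00010001 10101101 10110001 01011100 11100101 10000000

The 2-byte key repeats, so the effective keystream is 79 0c 79 0c 79 0c 79 0c.
byte 0: 9b ^ 79 = e2
byte 1: 98 ^ 0c = 94
byte 2: 68 ^ 79 = 11
byte 3: a1 ^ 0c = ad
byte 4: c8 ^ 79 = b1
byte 5: 50 ^ 0c = 5c
byte 6: 9c ^ 79 = e5
byte 7: 8c ^ 0c = 80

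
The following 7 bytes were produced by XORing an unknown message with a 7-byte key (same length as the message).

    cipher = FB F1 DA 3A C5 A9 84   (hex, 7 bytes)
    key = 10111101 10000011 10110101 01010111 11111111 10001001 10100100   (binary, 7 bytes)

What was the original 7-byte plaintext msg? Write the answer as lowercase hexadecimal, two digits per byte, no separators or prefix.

251 XOR 189 =  70
241 XOR 131 = 114
218 XOR 181 = 111
 58 XOR  87 = 109
197 XOR 255 =  58
169 XOR 137 =  32
132 XOR 164 =  32

46726f6d3a2020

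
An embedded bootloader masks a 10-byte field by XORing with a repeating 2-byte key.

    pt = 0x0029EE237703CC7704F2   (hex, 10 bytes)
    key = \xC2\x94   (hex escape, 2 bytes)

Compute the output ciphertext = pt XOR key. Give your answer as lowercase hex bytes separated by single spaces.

The 2-byte key repeats, so the effective keystream is c2 94 c2 94 c2 94 c2 94 c2 94.
byte 0: 00000000 ⊕ 11000010 = 11000010
byte 1: 00101001 ⊕ 10010100 = 10111101
byte 2: 11101110 ⊕ 11000010 = 00101100
byte 3: 00100011 ⊕ 10010100 = 10110111
byte 4: 01110111 ⊕ 11000010 = 10110101
byte 5: 00000011 ⊕ 10010100 = 10010111
byte 6: 11001100 ⊕ 11000010 = 00001110
byte 7: 01110111 ⊕ 10010100 = 11100011
byte 8: 00000100 ⊕ 11000010 = 11000110
byte 9: 11110010 ⊕ 10010100 = 01100110

c2 bd 2c b7 b5 97 0e e3 c6 66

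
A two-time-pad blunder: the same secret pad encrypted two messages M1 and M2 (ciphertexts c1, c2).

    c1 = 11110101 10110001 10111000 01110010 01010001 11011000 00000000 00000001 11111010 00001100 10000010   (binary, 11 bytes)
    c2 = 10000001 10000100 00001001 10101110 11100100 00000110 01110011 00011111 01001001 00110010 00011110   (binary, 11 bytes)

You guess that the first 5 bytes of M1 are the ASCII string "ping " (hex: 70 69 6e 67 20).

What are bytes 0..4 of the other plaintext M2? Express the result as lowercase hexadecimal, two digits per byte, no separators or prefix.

First, c1 ⊕ c2 = (M1 ⊕ K) ⊕ (M2 ⊕ K) = M1 ⊕ M2, so the key drops out. Then M2 = (M1 ⊕ M2) ⊕ M1 over the first 5 bytes.
byte 0: (f5 ⊕ 81) ⊕ 70 = 74 ⊕ 70 = 04
byte 1: (b1 ⊕ 84) ⊕ 69 = 35 ⊕ 69 = 5c
byte 2: (b8 ⊕ 09) ⊕ 6e = b1 ⊕ 6e = df
byte 3: (72 ⊕ ae) ⊕ 67 = dc ⊕ 67 = bb
byte 4: (51 ⊕ e4) ⊕ 20 = b5 ⊕ 20 = 95

045cdfbb95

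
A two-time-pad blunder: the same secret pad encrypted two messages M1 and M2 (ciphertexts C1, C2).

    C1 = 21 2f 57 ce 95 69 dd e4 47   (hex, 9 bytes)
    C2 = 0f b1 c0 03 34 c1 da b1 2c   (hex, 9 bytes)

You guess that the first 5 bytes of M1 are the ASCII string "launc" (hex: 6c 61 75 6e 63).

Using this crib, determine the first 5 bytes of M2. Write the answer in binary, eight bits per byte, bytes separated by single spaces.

01000010 11111111 11100010 10100011 11000010

First, C1 ⊕ C2 = (M1 ⊕ K) ⊕ (M2 ⊕ K) = M1 ⊕ M2, so the key drops out. Then M2 = (M1 ⊕ M2) ⊕ M1 over the first 5 bytes.
byte 0: (21 xor 0f) xor 6c = 2e xor 6c = 42
byte 1: (2f xor b1) xor 61 = 9e xor 61 = ff
byte 2: (57 xor c0) xor 75 = 97 xor 75 = e2
byte 3: (ce xor 03) xor 6e = cd xor 6e = a3
byte 4: (95 xor 34) xor 63 = a1 xor 63 = c2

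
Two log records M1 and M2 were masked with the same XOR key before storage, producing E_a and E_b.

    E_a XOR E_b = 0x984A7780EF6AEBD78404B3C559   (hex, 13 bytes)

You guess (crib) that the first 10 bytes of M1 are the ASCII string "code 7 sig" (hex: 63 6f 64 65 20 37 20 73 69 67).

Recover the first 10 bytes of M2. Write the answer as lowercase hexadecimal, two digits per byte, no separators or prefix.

fb2513e5cf5dcba4ed63

Since E_a ⊕ E_b = M1 ⊕ M2, XORing with the guessed M1 bytes yields the corresponding M2 bytes: M2 = (E_a ⊕ E_b) ⊕ M1.
byte 0: 152 ⊕  99 = 251
byte 1:  74 ⊕ 111 =  37
byte 2: 119 ⊕ 100 =  19
byte 3: 128 ⊕ 101 = 229
byte 4: 239 ⊕  32 = 207
byte 5: 106 ⊕  55 =  93
byte 6: 235 ⊕  32 = 203
byte 7: 215 ⊕ 115 = 164
byte 8: 132 ⊕ 105 = 237
byte 9:   4 ⊕ 103 =  99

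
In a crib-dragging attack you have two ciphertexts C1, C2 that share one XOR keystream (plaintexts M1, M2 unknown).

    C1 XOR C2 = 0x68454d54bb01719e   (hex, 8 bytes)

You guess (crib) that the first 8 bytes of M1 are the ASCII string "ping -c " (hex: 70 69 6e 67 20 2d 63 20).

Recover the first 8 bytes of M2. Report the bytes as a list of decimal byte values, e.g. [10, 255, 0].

Since C1 ⊕ C2 = M1 ⊕ M2, XORing with the guessed M1 bytes yields the corresponding M2 bytes: M2 = (C1 ⊕ C2) ⊕ M1.
104 xor 112 =  24
 69 xor 105 =  44
 77 xor 110 =  35
 84 xor 103 =  51
187 xor  32 = 155
  1 xor  45 =  44
113 xor  99 =  18
158 xor  32 = 190

[24, 44, 35, 51, 155, 44, 18, 190]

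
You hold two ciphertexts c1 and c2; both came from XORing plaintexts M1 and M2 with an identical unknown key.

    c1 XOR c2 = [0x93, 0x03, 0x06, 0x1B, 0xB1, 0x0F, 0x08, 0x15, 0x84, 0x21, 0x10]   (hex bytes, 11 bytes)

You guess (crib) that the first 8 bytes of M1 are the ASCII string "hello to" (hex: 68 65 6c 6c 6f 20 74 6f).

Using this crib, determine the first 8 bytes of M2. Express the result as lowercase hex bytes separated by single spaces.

fb 66 6a 77 de 2f 7c 7a

Since c1 ⊕ c2 = M1 ⊕ M2, XORing with the guessed M1 bytes yields the corresponding M2 bytes: M2 = (c1 ⊕ c2) ⊕ M1.
byte 0: 10010011 XOR 01101000 = 11111011
byte 1: 00000011 XOR 01100101 = 01100110
byte 2: 00000110 XOR 01101100 = 01101010
byte 3: 00011011 XOR 01101100 = 01110111
byte 4: 10110001 XOR 01101111 = 11011110
byte 5: 00001111 XOR 00100000 = 00101111
byte 6: 00001000 XOR 01110100 = 01111100
byte 7: 00010101 XOR 01101111 = 01111010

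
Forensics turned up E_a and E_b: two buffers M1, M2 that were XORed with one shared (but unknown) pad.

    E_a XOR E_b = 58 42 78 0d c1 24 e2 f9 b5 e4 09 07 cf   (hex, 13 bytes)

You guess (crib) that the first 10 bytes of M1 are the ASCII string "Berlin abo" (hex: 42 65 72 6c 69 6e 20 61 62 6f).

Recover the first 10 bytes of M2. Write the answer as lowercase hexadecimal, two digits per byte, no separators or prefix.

Since E_a ⊕ E_b = M1 ⊕ M2, XORing with the guessed M1 bytes yields the corresponding M2 bytes: M2 = (E_a ⊕ E_b) ⊕ M1.
58 ^ 42 = 1a
42 ^ 65 = 27
78 ^ 72 = 0a
0d ^ 6c = 61
c1 ^ 69 = a8
24 ^ 6e = 4a
e2 ^ 20 = c2
f9 ^ 61 = 98
b5 ^ 62 = d7
e4 ^ 6f = 8b

1a270a61a84ac298d78b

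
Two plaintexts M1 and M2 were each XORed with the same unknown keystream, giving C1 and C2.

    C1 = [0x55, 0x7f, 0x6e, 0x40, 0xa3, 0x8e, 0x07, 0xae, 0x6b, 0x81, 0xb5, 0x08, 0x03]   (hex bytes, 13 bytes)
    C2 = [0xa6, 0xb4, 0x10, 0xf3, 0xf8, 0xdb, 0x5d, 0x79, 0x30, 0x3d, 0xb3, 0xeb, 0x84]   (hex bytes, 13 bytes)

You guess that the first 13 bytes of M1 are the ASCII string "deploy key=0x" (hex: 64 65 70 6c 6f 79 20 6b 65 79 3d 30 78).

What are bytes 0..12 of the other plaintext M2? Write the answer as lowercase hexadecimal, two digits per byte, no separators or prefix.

97ae0edf342c7abc3ec53bd3ff

First, C1 ⊕ C2 = (M1 ⊕ K) ⊕ (M2 ⊕ K) = M1 ⊕ M2, so the key drops out. Then M2 = (M1 ⊕ M2) ⊕ M1 over the first 13 bytes.
byte 0: (55 xor a6) xor 64 = f3 xor 64 = 97
byte 1: (7f xor b4) xor 65 = cb xor 65 = ae
byte 2: (6e xor 10) xor 70 = 7e xor 70 = 0e
byte 3: (40 xor f3) xor 6c = b3 xor 6c = df
byte 4: (a3 xor f8) xor 6f = 5b xor 6f = 34
byte 5: (8e xor db) xor 79 = 55 xor 79 = 2c
byte 6: (07 xor 5d) xor 20 = 5a xor 20 = 7a
byte 7: (ae xor 79) xor 6b = d7 xor 6b = bc
byte 8: (6b xor 30) xor 65 = 5b xor 65 = 3e
byte 9: (81 xor 3d) xor 79 = bc xor 79 = c5
byte 10: (b5 xor b3) xor 3d = 06 xor 3d = 3b
byte 11: (08 xor eb) xor 30 = e3 xor 30 = d3
byte 12: (03 xor 84) xor 78 = 87 xor 78 = ff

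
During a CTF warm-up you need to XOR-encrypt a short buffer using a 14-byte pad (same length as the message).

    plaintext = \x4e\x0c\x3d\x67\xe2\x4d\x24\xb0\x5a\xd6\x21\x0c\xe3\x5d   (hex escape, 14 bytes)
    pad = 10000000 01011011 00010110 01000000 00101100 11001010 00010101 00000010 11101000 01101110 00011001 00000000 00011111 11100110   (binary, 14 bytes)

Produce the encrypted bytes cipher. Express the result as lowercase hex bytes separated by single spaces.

ce 57 2b 27 ce 87 31 b2 b2 b8 38 0c fc bb

XOR is its own inverse, so applying the key byte-wise gives the result directly.
01001110 ⊕ 10000000 = 11001110
00001100 ⊕ 01011011 = 01010111
00111101 ⊕ 00010110 = 00101011
01100111 ⊕ 01000000 = 00100111
11100010 ⊕ 00101100 = 11001110
01001101 ⊕ 11001010 = 10000111
00100100 ⊕ 00010101 = 00110001
10110000 ⊕ 00000010 = 10110010
01011010 ⊕ 11101000 = 10110010
11010110 ⊕ 01101110 = 10111000
00100001 ⊕ 00011001 = 00111000
00001100 ⊕ 00000000 = 00001100
11100011 ⊕ 00011111 = 11111100
01011101 ⊕ 11100110 = 10111011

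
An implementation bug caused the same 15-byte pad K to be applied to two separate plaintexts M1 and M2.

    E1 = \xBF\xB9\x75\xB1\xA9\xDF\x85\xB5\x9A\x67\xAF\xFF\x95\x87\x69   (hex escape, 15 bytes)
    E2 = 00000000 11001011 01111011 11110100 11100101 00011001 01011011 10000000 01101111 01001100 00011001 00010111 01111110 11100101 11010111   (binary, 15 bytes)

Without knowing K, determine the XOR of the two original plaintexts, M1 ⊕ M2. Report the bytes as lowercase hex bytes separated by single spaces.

bf 72 0e 45 4c c6 de 35 f5 2b b6 e8 eb 62 be

E1 ⊕ E2 = (M1 ⊕ K) ⊕ (M2 ⊕ K) = M1 ⊕ M2 — the shared key cancels under XOR.
byte 0: bf xor 00 = bf
byte 1: b9 xor cb = 72
byte 2: 75 xor 7b = 0e
byte 3: b1 xor f4 = 45
byte 4: a9 xor e5 = 4c
byte 5: df xor 19 = c6
byte 6: 85 xor 5b = de
byte 7: b5 xor 80 = 35
byte 8: 9a xor 6f = f5
byte 9: 67 xor 4c = 2b
byte 10: af xor 19 = b6
byte 11: ff xor 17 = e8
byte 12: 95 xor 7e = eb
byte 13: 87 xor e5 = 62
byte 14: 69 xor d7 = be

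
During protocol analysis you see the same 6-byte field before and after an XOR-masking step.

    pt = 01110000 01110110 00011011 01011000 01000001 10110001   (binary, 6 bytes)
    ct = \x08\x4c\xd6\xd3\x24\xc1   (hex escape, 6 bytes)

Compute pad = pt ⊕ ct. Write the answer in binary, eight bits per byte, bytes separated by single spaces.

Since ct = pt ⊕ pad, XORing both sides with pt gives pad = pt ⊕ ct.
01110000 ⊕ 00001000 = 01111000
01110110 ⊕ 01001100 = 00111010
00011011 ⊕ 11010110 = 11001101
01011000 ⊕ 11010011 = 10001011
01000001 ⊕ 00100100 = 01100101
10110001 ⊕ 11000001 = 01110000

01111000 00111010 11001101 10001011 01100101 01110000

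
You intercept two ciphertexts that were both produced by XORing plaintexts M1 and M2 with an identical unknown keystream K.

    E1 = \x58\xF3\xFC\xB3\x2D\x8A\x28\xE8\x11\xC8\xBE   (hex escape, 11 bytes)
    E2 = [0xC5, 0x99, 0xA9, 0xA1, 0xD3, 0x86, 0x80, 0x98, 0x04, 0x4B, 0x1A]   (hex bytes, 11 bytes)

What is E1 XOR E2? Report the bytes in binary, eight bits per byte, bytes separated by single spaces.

10011101 01101010 01010101 00010010 11111110 00001100 10101000 01110000 00010101 10000011 10100100

E1 ⊕ E2 = (M1 ⊕ K) ⊕ (M2 ⊕ K) = M1 ⊕ M2 — the shared key cancels under XOR.
byte 0: 01011000 ^ 11000101 = 10011101
byte 1: 11110011 ^ 10011001 = 01101010
byte 2: 11111100 ^ 10101001 = 01010101
byte 3: 10110011 ^ 10100001 = 00010010
byte 4: 00101101 ^ 11010011 = 11111110
byte 5: 10001010 ^ 10000110 = 00001100
byte 6: 00101000 ^ 10000000 = 10101000
byte 7: 11101000 ^ 10011000 = 01110000
byte 8: 00010001 ^ 00000100 = 00010101
byte 9: 11001000 ^ 01001011 = 10000011
byte 10: 10111110 ^ 00011010 = 10100100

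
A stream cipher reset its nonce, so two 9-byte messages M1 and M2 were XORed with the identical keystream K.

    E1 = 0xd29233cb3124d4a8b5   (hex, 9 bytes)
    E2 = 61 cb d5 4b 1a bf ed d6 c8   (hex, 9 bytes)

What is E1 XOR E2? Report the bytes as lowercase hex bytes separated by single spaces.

b3 59 e6 80 2b 9b 39 7e 7d

E1 ⊕ E2 = (M1 ⊕ K) ⊕ (M2 ⊕ K) = M1 ⊕ M2 — the shared key cancels under XOR.
11010010 xor 01100001 = 10110011
10010010 xor 11001011 = 01011001
00110011 xor 11010101 = 11100110
11001011 xor 01001011 = 10000000
00110001 xor 00011010 = 00101011
00100100 xor 10111111 = 10011011
11010100 xor 11101101 = 00111001
10101000 xor 11010110 = 01111110
10110101 xor 11001000 = 01111101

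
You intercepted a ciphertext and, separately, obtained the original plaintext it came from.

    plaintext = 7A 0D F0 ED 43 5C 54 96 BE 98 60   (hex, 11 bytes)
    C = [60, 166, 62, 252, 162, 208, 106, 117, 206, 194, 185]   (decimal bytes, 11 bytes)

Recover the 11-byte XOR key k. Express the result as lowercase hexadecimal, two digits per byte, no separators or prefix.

Since C = plaintext ⊕ k, XORing both sides with plaintext gives k = plaintext ⊕ C.
7a ⊕ 3c = 46
0d ⊕ a6 = ab
f0 ⊕ 3e = ce
ed ⊕ fc = 11
43 ⊕ a2 = e1
5c ⊕ d0 = 8c
54 ⊕ 6a = 3e
96 ⊕ 75 = e3
be ⊕ ce = 70
98 ⊕ c2 = 5a
60 ⊕ b9 = d9

46abce11e18c3ee3705ad9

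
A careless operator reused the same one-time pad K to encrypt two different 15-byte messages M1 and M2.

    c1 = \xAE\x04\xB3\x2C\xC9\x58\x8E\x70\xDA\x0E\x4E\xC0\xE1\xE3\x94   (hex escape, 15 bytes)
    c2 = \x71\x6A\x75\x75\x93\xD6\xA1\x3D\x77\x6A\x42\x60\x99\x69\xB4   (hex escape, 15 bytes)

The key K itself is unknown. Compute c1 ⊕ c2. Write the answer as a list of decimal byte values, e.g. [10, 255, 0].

c1 ⊕ c2 = (M1 ⊕ K) ⊕ (M2 ⊕ K) = M1 ⊕ M2 — the shared key cancels under XOR.
10101110 ⊕ 01110001 = 11011111
00000100 ⊕ 01101010 = 01101110
10110011 ⊕ 01110101 = 11000110
00101100 ⊕ 01110101 = 01011001
11001001 ⊕ 10010011 = 01011010
01011000 ⊕ 11010110 = 10001110
10001110 ⊕ 10100001 = 00101111
01110000 ⊕ 00111101 = 01001101
11011010 ⊕ 01110111 = 10101101
00001110 ⊕ 01101010 = 01100100
01001110 ⊕ 01000010 = 00001100
11000000 ⊕ 01100000 = 10100000
11100001 ⊕ 10011001 = 01111000
11100011 ⊕ 01101001 = 10001010
10010100 ⊕ 10110100 = 00100000

[223, 110, 198, 89, 90, 142, 47, 77, 173, 100, 12, 160, 120, 138, 32]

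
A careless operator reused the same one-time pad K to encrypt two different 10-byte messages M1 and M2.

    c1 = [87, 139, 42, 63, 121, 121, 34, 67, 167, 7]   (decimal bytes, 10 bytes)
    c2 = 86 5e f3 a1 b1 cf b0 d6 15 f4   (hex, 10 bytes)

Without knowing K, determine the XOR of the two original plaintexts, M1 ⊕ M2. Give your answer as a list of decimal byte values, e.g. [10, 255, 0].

c1 ⊕ c2 = (M1 ⊕ K) ⊕ (M2 ⊕ K) = M1 ⊕ M2 — the shared key cancels under XOR.
byte 0: 57 ⊕ 86 = d1
byte 1: 8b ⊕ 5e = d5
byte 2: 2a ⊕ f3 = d9
byte 3: 3f ⊕ a1 = 9e
byte 4: 79 ⊕ b1 = c8
byte 5: 79 ⊕ cf = b6
byte 6: 22 ⊕ b0 = 92
byte 7: 43 ⊕ d6 = 95
byte 8: a7 ⊕ 15 = b2
byte 9: 07 ⊕ f4 = f3

[209, 213, 217, 158, 200, 182, 146, 149, 178, 243]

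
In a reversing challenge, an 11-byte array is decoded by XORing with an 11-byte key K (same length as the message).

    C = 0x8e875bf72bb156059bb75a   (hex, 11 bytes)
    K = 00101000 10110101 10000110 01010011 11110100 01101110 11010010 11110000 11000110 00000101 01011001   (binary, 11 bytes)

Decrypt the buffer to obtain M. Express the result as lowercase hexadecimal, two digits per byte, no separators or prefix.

a632dda4dfdf84f55db203

XOR is its own inverse, so applying the key byte-wise gives the result directly.
142 ⊕  40 = 166
135 ⊕ 181 =  50
 91 ⊕ 134 = 221
247 ⊕  83 = 164
 43 ⊕ 244 = 223
177 ⊕ 110 = 223
 86 ⊕ 210 = 132
  5 ⊕ 240 = 245
155 ⊕ 198 =  93
183 ⊕   5 = 178
 90 ⊕  89 =   3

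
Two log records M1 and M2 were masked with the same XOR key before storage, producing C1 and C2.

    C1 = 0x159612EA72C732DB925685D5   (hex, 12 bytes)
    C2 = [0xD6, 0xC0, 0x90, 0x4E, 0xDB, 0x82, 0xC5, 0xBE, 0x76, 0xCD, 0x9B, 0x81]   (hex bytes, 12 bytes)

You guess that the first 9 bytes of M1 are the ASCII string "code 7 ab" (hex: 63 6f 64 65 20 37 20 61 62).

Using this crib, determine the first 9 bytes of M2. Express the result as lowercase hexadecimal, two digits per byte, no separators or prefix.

a039e6c18972d70486

First, C1 ⊕ C2 = (M1 ⊕ K) ⊕ (M2 ⊕ K) = M1 ⊕ M2, so the key drops out. Then M2 = (M1 ⊕ M2) ⊕ M1 over the first 9 bytes.
byte 0: (15 XOR d6) XOR 63 = c3 XOR 63 = a0
byte 1: (96 XOR c0) XOR 6f = 56 XOR 6f = 39
byte 2: (12 XOR 90) XOR 64 = 82 XOR 64 = e6
byte 3: (ea XOR 4e) XOR 65 = a4 XOR 65 = c1
byte 4: (72 XOR db) XOR 20 = a9 XOR 20 = 89
byte 5: (c7 XOR 82) XOR 37 = 45 XOR 37 = 72
byte 6: (32 XOR c5) XOR 20 = f7 XOR 20 = d7
byte 7: (db XOR be) XOR 61 = 65 XOR 61 = 04
byte 8: (92 XOR 76) XOR 62 = e4 XOR 62 = 86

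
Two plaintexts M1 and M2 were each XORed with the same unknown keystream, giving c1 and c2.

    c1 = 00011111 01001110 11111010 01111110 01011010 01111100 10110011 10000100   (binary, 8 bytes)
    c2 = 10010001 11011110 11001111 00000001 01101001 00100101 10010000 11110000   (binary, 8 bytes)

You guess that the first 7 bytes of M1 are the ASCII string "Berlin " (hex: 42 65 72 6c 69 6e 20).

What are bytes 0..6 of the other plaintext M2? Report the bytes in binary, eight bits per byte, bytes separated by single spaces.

11001100 11110101 01000111 00010011 01011010 00110111 00000011

First, c1 ⊕ c2 = (M1 ⊕ K) ⊕ (M2 ⊕ K) = M1 ⊕ M2, so the key drops out. Then M2 = (M1 ⊕ M2) ⊕ M1 over the first 7 bytes.
byte 0: (1f xor 91) xor 42 = 8e xor 42 = cc
byte 1: (4e xor de) xor 65 = 90 xor 65 = f5
byte 2: (fa xor cf) xor 72 = 35 xor 72 = 47
byte 3: (7e xor 01) xor 6c = 7f xor 6c = 13
byte 4: (5a xor 69) xor 69 = 33 xor 69 = 5a
byte 5: (7c xor 25) xor 6e = 59 xor 6e = 37
byte 6: (b3 xor 90) xor 20 = 23 xor 20 = 03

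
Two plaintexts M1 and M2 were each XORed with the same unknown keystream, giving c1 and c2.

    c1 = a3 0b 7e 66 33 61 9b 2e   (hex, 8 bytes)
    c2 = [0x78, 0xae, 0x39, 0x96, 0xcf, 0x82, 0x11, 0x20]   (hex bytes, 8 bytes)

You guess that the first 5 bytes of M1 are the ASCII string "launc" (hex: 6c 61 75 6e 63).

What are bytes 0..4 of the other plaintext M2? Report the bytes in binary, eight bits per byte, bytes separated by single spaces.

First, c1 ⊕ c2 = (M1 ⊕ K) ⊕ (M2 ⊕ K) = M1 ⊕ M2, so the key drops out. Then M2 = (M1 ⊕ M2) ⊕ M1 over the first 5 bytes.
byte 0: (a3 xor 78) xor 6c = db xor 6c = b7
byte 1: (0b xor ae) xor 61 = a5 xor 61 = c4
byte 2: (7e xor 39) xor 75 = 47 xor 75 = 32
byte 3: (66 xor 96) xor 6e = f0 xor 6e = 9e
byte 4: (33 xor cf) xor 63 = fc xor 63 = 9f

10110111 11000100 00110010 10011110 10011111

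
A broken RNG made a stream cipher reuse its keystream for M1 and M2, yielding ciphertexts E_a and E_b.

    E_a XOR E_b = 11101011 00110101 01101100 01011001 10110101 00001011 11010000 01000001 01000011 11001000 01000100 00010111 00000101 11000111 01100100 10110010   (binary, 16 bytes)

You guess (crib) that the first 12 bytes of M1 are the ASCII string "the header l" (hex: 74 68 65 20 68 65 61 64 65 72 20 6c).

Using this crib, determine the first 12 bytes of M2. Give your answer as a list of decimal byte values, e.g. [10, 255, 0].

Since E_a ⊕ E_b = M1 ⊕ M2, XORing with the guessed M1 bytes yields the corresponding M2 bytes: M2 = (E_a ⊕ E_b) ⊕ M1.
byte 0: eb xor 74 = 9f
byte 1: 35 xor 68 = 5d
byte 2: 6c xor 65 = 09
byte 3: 59 xor 20 = 79
byte 4: b5 xor 68 = dd
byte 5: 0b xor 65 = 6e
byte 6: d0 xor 61 = b1
byte 7: 41 xor 64 = 25
byte 8: 43 xor 65 = 26
byte 9: c8 xor 72 = ba
byte 10: 44 xor 20 = 64
byte 11: 17 xor 6c = 7b

[159, 93, 9, 121, 221, 110, 177, 37, 38, 186, 100, 123]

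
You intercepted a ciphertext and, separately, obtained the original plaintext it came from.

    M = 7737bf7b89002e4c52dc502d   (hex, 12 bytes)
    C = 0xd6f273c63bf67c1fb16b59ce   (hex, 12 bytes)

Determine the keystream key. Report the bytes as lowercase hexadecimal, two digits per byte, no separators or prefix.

a1c5ccbdb2f65253e3b709e3

Since C = M ⊕ key, XORing both sides with M gives key = M ⊕ C.
77 XOR d6 = a1
37 XOR f2 = c5
bf XOR 73 = cc
7b XOR c6 = bd
89 XOR 3b = b2
00 XOR f6 = f6
2e XOR 7c = 52
4c XOR 1f = 53
52 XOR b1 = e3
dc XOR 6b = b7
50 XOR 59 = 09
2d XOR ce = e3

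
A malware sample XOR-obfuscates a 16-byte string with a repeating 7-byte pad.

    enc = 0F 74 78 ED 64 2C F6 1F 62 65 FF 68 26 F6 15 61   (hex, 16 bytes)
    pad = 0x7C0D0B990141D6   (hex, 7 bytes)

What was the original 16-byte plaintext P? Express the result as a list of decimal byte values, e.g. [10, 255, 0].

The 7-byte key repeats, so the effective keystream is 7c 0d 0b 99 01 41 d6 7c 0d 0b 99 01 41 d6 7c 0d.
byte 0: 0f xor 7c = 73
byte 1: 74 xor 0d = 79
byte 2: 78 xor 0b = 73
byte 3: ed xor 99 = 74
byte 4: 64 xor 01 = 65
byte 5: 2c xor 41 = 6d
byte 6: f6 xor d6 = 20
byte 7: 1f xor 7c = 63
byte 8: 62 xor 0d = 6f
byte 9: 65 xor 0b = 6e
byte 10: ff xor 99 = 66
byte 11: 68 xor 01 = 69
byte 12: 26 xor 41 = 67
byte 13: f6 xor d6 = 20
byte 14: 15 xor 7c = 69
byte 15: 61 xor 0d = 6c

[115, 121, 115, 116, 101, 109, 32, 99, 111, 110, 102, 105, 103, 32, 105, 108]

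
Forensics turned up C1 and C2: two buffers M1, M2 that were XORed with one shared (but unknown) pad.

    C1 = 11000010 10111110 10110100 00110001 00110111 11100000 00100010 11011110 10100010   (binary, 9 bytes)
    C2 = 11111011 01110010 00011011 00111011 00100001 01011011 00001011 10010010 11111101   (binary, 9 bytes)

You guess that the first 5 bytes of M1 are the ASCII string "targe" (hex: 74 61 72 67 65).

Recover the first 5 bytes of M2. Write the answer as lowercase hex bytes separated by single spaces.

4d ad dd 6d 73

First, C1 ⊕ C2 = (M1 ⊕ K) ⊕ (M2 ⊕ K) = M1 ⊕ M2, so the key drops out. Then M2 = (M1 ⊕ M2) ⊕ M1 over the first 5 bytes.
byte 0: (c2 ⊕ fb) ⊕ 74 = 39 ⊕ 74 = 4d
byte 1: (be ⊕ 72) ⊕ 61 = cc ⊕ 61 = ad
byte 2: (b4 ⊕ 1b) ⊕ 72 = af ⊕ 72 = dd
byte 3: (31 ⊕ 3b) ⊕ 67 = 0a ⊕ 67 = 6d
byte 4: (37 ⊕ 21) ⊕ 65 = 16 ⊕ 65 = 73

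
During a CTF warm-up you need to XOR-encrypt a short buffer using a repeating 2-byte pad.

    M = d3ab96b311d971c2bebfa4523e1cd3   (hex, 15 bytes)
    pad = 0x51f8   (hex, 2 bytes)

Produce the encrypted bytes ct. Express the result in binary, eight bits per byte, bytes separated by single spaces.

10000010 01010011 11000111 01001011 01000000 00100001 00100000 00111010 11101111 01000111 11110101 10101010 01101111 11100100 10000010

The 2-byte key repeats, so the effective keystream is 51 f8 51 f8 51 f8 51 f8 51 f8 51 f8 51 f8 51.
byte 0: d3 ^ 51 = 82
byte 1: ab ^ f8 = 53
byte 2: 96 ^ 51 = c7
byte 3: b3 ^ f8 = 4b
byte 4: 11 ^ 51 = 40
byte 5: d9 ^ f8 = 21
byte 6: 71 ^ 51 = 20
byte 7: c2 ^ f8 = 3a
byte 8: be ^ 51 = ef
byte 9: bf ^ f8 = 47
byte 10: a4 ^ 51 = f5
byte 11: 52 ^ f8 = aa
byte 12: 3e ^ 51 = 6f
byte 13: 1c ^ f8 = e4
byte 14: d3 ^ 51 = 82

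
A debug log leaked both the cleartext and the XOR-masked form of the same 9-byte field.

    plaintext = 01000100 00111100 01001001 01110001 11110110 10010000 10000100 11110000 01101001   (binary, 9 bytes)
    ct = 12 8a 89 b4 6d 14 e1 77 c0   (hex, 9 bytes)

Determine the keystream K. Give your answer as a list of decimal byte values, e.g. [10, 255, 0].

Since ct = plaintext ⊕ K, XORing both sides with plaintext gives K = plaintext ⊕ ct.
byte 0: 01000100 ^ 00010010 = 01010110
byte 1: 00111100 ^ 10001010 = 10110110
byte 2: 01001001 ^ 10001001 = 11000000
byte 3: 01110001 ^ 10110100 = 11000101
byte 4: 11110110 ^ 01101101 = 10011011
byte 5: 10010000 ^ 00010100 = 10000100
byte 6: 10000100 ^ 11100001 = 01100101
byte 7: 11110000 ^ 01110111 = 10000111
byte 8: 01101001 ^ 11000000 = 10101001

[86, 182, 192, 197, 155, 132, 101, 135, 169]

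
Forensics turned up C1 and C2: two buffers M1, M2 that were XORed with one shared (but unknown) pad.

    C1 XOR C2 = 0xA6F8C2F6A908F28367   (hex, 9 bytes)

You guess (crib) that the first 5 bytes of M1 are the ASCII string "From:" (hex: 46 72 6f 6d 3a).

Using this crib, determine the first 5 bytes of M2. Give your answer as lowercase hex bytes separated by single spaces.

Since C1 ⊕ C2 = M1 ⊕ M2, XORing with the guessed M1 bytes yields the corresponding M2 bytes: M2 = (C1 ⊕ C2) ⊕ M1.
a6 ^ 46 = e0
f8 ^ 72 = 8a
c2 ^ 6f = ad
f6 ^ 6d = 9b
a9 ^ 3a = 93

e0 8a ad 9b 93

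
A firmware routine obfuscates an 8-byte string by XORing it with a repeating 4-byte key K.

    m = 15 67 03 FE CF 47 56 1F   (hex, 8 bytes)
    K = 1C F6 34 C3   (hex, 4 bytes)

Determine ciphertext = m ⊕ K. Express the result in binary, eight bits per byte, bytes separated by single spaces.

The 4-byte key repeats, so the effective keystream is 1c f6 34 c3 1c f6 34 c3.
byte 0: 15 ⊕ 1c = 09
byte 1: 67 ⊕ f6 = 91
byte 2: 03 ⊕ 34 = 37
byte 3: fe ⊕ c3 = 3d
byte 4: cf ⊕ 1c = d3
byte 5: 47 ⊕ f6 = b1
byte 6: 56 ⊕ 34 = 62
byte 7: 1f ⊕ c3 = dc

00001001 10010001 00110111 00111101 11010011 10110001 01100010 11011100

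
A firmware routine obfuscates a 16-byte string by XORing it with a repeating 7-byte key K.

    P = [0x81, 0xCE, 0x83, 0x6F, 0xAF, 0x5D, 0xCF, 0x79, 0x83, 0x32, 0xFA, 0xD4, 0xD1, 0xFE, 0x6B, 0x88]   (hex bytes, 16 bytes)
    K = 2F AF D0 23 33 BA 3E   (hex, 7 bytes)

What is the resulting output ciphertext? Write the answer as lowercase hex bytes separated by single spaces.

The 7-byte key repeats, so the effective keystream is 2f af d0 23 33 ba 3e 2f af d0 23 33 ba 3e 2f af.
byte 0: 129 ⊕  47 = 174
byte 1: 206 ⊕ 175 =  97
byte 2: 131 ⊕ 208 =  83
byte 3: 111 ⊕  35 =  76
byte 4: 175 ⊕  51 = 156
byte 5:  93 ⊕ 186 = 231
byte 6: 207 ⊕  62 = 241
byte 7: 121 ⊕  47 =  86
byte 8: 131 ⊕ 175 =  44
byte 9:  50 ⊕ 208 = 226
byte 10: 250 ⊕  35 = 217
byte 11: 212 ⊕  51 = 231
byte 12: 209 ⊕ 186 = 107
byte 13: 254 ⊕  62 = 192
byte 14: 107 ⊕  47 =  68
byte 15: 136 ⊕ 175 =  39

ae 61 53 4c 9c e7 f1 56 2c e2 d9 e7 6b c0 44 27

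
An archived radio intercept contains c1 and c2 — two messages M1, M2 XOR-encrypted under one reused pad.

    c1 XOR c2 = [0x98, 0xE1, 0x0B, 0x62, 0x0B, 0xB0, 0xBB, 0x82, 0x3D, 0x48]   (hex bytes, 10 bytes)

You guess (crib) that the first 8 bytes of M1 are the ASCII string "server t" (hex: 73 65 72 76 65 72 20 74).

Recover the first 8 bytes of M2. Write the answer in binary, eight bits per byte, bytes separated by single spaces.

Since c1 ⊕ c2 = M1 ⊕ M2, XORing with the guessed M1 bytes yields the corresponding M2 bytes: M2 = (c1 ⊕ c2) ⊕ M1.
byte 0: 98 XOR 73 = eb
byte 1: e1 XOR 65 = 84
byte 2: 0b XOR 72 = 79
byte 3: 62 XOR 76 = 14
byte 4: 0b XOR 65 = 6e
byte 5: b0 XOR 72 = c2
byte 6: bb XOR 20 = 9b
byte 7: 82 XOR 74 = f6

11101011 10000100 01111001 00010100 01101110 11000010 10011011 11110110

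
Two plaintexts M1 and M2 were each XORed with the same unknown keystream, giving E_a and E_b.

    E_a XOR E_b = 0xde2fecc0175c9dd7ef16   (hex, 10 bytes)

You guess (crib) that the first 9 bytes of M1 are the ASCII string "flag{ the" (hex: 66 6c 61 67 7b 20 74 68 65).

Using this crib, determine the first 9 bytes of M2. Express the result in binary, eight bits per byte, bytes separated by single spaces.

10111000 01000011 10001101 10100111 01101100 01111100 11101001 10111111 10001010

Since E_a ⊕ E_b = M1 ⊕ M2, XORing with the guessed M1 bytes yields the corresponding M2 bytes: M2 = (E_a ⊕ E_b) ⊕ M1.
byte 0: 11011110 ^ 01100110 = 10111000
byte 1: 00101111 ^ 01101100 = 01000011
byte 2: 11101100 ^ 01100001 = 10001101
byte 3: 11000000 ^ 01100111 = 10100111
byte 4: 00010111 ^ 01111011 = 01101100
byte 5: 01011100 ^ 00100000 = 01111100
byte 6: 10011101 ^ 01110100 = 11101001
byte 7: 11010111 ^ 01101000 = 10111111
byte 8: 11101111 ^ 01100101 = 10001010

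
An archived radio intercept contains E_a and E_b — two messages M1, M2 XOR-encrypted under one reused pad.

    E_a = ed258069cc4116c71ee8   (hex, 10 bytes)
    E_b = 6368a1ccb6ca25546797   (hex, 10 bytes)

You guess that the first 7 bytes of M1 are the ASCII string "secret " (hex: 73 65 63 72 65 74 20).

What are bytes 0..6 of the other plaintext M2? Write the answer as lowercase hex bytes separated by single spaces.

First, E_a ⊕ E_b = (M1 ⊕ K) ⊕ (M2 ⊕ K) = M1 ⊕ M2, so the key drops out. Then M2 = (M1 ⊕ M2) ⊕ M1 over the first 7 bytes.
byte 0: (ed ⊕ 63) ⊕ 73 = 8e ⊕ 73 = fd
byte 1: (25 ⊕ 68) ⊕ 65 = 4d ⊕ 65 = 28
byte 2: (80 ⊕ a1) ⊕ 63 = 21 ⊕ 63 = 42
byte 3: (69 ⊕ cc) ⊕ 72 = a5 ⊕ 72 = d7
byte 4: (cc ⊕ b6) ⊕ 65 = 7a ⊕ 65 = 1f
byte 5: (41 ⊕ ca) ⊕ 74 = 8b ⊕ 74 = ff
byte 6: (16 ⊕ 25) ⊕ 20 = 33 ⊕ 20 = 13

fd 28 42 d7 1f ff 13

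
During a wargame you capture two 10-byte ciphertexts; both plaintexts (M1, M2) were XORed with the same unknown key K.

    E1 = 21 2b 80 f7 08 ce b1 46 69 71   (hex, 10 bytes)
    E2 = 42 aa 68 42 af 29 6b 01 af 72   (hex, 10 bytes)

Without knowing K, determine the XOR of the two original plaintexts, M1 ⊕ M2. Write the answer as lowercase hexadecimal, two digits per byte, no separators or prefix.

6381e8b5a7e7da47c603

E1 ⊕ E2 = (M1 ⊕ K) ⊕ (M2 ⊕ K) = M1 ⊕ M2 — the shared key cancels under XOR.
 33 xor  66 =  99
 43 xor 170 = 129
128 xor 104 = 232
247 xor  66 = 181
  8 xor 175 = 167
206 xor  41 = 231
177 xor 107 = 218
 70 xor   1 =  71
105 xor 175 = 198
113 xor 114 =   3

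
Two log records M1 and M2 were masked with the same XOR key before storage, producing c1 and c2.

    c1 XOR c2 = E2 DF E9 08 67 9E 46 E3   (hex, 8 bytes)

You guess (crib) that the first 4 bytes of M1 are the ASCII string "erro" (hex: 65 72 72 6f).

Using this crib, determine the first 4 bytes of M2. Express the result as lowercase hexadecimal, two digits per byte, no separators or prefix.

Since c1 ⊕ c2 = M1 ⊕ M2, XORing with the guessed M1 bytes yields the corresponding M2 bytes: M2 = (c1 ⊕ c2) ⊕ M1.
e2 ^ 65 = 87
df ^ 72 = ad
e9 ^ 72 = 9b
08 ^ 6f = 67

87ad9b67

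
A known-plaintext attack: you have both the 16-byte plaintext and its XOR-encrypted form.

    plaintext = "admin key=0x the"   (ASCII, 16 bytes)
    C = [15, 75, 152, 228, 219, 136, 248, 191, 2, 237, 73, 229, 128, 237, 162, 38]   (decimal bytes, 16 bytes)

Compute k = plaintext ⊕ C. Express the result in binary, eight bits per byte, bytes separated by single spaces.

01101110 00101111 11110101 10001101 10110101 10101000 10010011 11011010 01111011 11010000 01111001 10011101 10100000 10011001 11001010 01000011

Since C = plaintext ⊕ k, XORing both sides with plaintext gives k = plaintext ⊕ C.
61 ^ 0f = 6e
64 ^ 4b = 2f
6d ^ 98 = f5
69 ^ e4 = 8d
6e ^ db = b5
20 ^ 88 = a8
6b ^ f8 = 93
65 ^ bf = da
79 ^ 02 = 7b
3d ^ ed = d0
30 ^ 49 = 79
78 ^ e5 = 9d
20 ^ 80 = a0
74 ^ ed = 99
68 ^ a2 = ca
65 ^ 26 = 43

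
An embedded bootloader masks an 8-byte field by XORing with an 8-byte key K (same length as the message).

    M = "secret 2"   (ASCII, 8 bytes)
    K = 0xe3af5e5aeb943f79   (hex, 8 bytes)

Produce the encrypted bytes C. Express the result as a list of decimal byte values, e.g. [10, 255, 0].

XOR is its own inverse, so applying the key byte-wise gives the result directly.
73 ⊕ e3 = 90
65 ⊕ af = ca
63 ⊕ 5e = 3d
72 ⊕ 5a = 28
65 ⊕ eb = 8e
74 ⊕ 94 = e0
20 ⊕ 3f = 1f
32 ⊕ 79 = 4b

[144, 202, 61, 40, 142, 224, 31, 75]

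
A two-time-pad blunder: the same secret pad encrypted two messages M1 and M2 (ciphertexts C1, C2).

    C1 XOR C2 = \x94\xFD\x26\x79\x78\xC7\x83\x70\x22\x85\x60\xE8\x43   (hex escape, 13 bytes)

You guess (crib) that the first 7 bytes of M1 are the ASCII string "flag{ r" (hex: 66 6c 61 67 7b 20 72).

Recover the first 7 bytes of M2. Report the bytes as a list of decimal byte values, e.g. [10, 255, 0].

Since C1 ⊕ C2 = M1 ⊕ M2, XORing with the guessed M1 bytes yields the corresponding M2 bytes: M2 = (C1 ⊕ C2) ⊕ M1.
94 ⊕ 66 = f2
fd ⊕ 6c = 91
26 ⊕ 61 = 47
79 ⊕ 67 = 1e
78 ⊕ 7b = 03
c7 ⊕ 20 = e7
83 ⊕ 72 = f1

[242, 145, 71, 30, 3, 231, 241]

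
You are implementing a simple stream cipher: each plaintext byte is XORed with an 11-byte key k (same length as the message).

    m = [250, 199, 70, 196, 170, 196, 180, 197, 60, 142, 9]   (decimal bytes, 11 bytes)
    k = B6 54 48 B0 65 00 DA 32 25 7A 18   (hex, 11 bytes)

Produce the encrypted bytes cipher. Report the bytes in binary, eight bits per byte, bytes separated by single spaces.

XOR is its own inverse, so applying the key byte-wise gives the result directly.
byte 0: fa ^ b6 = 4c
byte 1: c7 ^ 54 = 93
byte 2: 46 ^ 48 = 0e
byte 3: c4 ^ b0 = 74
byte 4: aa ^ 65 = cf
byte 5: c4 ^ 00 = c4
byte 6: b4 ^ da = 6e
byte 7: c5 ^ 32 = f7
byte 8: 3c ^ 25 = 19
byte 9: 8e ^ 7a = f4
byte 10: 09 ^ 18 = 11

01001100 10010011 00001110 01110100 11001111 11000100 01101110 11110111 00011001 11110100 00010001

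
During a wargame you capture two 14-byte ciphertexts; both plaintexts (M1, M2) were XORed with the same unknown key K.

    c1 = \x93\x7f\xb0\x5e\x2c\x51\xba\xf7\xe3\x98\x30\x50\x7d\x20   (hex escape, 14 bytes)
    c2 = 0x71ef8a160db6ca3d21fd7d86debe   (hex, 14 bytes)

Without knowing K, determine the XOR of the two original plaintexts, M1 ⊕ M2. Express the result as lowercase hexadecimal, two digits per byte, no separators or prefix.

c1 ⊕ c2 = (M1 ⊕ K) ⊕ (M2 ⊕ K) = M1 ⊕ M2 — the shared key cancels under XOR.
93 ⊕ 71 = e2
7f ⊕ ef = 90
b0 ⊕ 8a = 3a
5e ⊕ 16 = 48
2c ⊕ 0d = 21
51 ⊕ b6 = e7
ba ⊕ ca = 70
f7 ⊕ 3d = ca
e3 ⊕ 21 = c2
98 ⊕ fd = 65
30 ⊕ 7d = 4d
50 ⊕ 86 = d6
7d ⊕ de = a3
20 ⊕ be = 9e

e2903a4821e770cac2654dd6a39e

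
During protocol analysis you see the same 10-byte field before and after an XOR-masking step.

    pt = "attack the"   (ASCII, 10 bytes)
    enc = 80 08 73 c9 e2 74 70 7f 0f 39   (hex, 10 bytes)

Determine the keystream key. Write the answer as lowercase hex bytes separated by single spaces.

e1 7c 07 a8 81 1f 50 0b 67 5c

Since enc = pt ⊕ key, XORing both sides with pt gives key = pt ⊕ enc.
61 XOR 80 = e1
74 XOR 08 = 7c
74 XOR 73 = 07
61 XOR c9 = a8
63 XOR e2 = 81
6b XOR 74 = 1f
20 XOR 70 = 50
74 XOR 7f = 0b
68 XOR 0f = 67
65 XOR 39 = 5c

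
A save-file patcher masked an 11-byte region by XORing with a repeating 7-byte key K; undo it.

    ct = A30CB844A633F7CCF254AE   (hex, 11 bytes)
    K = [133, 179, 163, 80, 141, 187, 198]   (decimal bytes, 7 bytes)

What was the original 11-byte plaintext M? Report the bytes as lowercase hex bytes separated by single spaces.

26 bf 1b 14 2b 88 31 49 41 f7 fe

The 7-byte key repeats, so the effective keystream is 85 b3 a3 50 8d bb c6 85 b3 a3 50.
byte 0: a3 xor 85 = 26
byte 1: 0c xor b3 = bf
byte 2: b8 xor a3 = 1b
byte 3: 44 xor 50 = 14
byte 4: a6 xor 8d = 2b
byte 5: 33 xor bb = 88
byte 6: f7 xor c6 = 31
byte 7: cc xor 85 = 49
byte 8: f2 xor b3 = 41
byte 9: 54 xor a3 = f7
byte 10: ae xor 50 = fe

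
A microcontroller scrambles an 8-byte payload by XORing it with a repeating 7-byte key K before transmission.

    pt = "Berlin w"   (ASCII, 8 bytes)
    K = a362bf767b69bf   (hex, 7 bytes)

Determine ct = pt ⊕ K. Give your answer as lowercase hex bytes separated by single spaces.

e1 07 cd 1a 12 07 9f d4

The 7-byte key repeats, so the effective keystream is a3 62 bf 76 7b 69 bf a3.
byte 0: 01000010 ⊕ 10100011 = 11100001
byte 1: 01100101 ⊕ 01100010 = 00000111
byte 2: 01110010 ⊕ 10111111 = 11001101
byte 3: 01101100 ⊕ 01110110 = 00011010
byte 4: 01101001 ⊕ 01111011 = 00010010
byte 5: 01101110 ⊕ 01101001 = 00000111
byte 6: 00100000 ⊕ 10111111 = 10011111
byte 7: 01110111 ⊕ 10100011 = 11010100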